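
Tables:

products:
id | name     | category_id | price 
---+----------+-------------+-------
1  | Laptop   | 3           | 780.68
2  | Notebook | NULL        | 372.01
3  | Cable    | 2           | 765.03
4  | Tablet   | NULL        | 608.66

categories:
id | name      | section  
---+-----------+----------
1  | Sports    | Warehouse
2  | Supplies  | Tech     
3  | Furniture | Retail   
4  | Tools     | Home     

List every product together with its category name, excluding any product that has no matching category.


INNER JOIN keeps only products rows whose category_id matches an id in categories. Walk through each product:
  - product 1 (Laptop): category_id=3 -> matches Furniture
  - product 2 (Notebook): category_id=NULL, no match -> dropped
  - product 3 (Cable): category_id=2 -> matches Supplies
  - product 4 (Tablet): category_id=NULL, no match -> dropped
So 2 of 4 rows are dropped.

SQL:
SELECT a.name, b.name AS category
FROM products a
INNER JOIN categories b ON a.category_id = b.id

Result:
name   | category 
-------+----------
Laptop | Furniture
Cable  | Supplies 


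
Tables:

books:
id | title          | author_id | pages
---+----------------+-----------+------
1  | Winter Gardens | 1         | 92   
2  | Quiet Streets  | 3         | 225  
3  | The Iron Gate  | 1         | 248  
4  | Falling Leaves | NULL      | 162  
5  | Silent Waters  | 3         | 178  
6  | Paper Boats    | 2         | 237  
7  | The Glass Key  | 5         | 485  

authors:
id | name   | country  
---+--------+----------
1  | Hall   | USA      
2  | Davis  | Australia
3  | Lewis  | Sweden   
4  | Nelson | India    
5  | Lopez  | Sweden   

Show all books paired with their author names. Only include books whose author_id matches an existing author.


INNER JOIN keeps only books rows whose author_id matches an id in authors. Walk through each book:
  - book 1 (Winter Gardens): author_id=1 -> matches Hall
  - book 2 (Quiet Streets): author_id=3 -> matches Lewis
  - book 3 (The Iron Gate): author_id=1 -> matches Hall
  - book 4 (Falling Leaves): author_id=NULL, no match -> dropped
  - book 5 (Silent Waters): author_id=3 -> matches Lewis
  - book 6 (Paper Boats): author_id=2 -> matches Davis
  - book 7 (The Glass Key): author_id=5 -> matches Lopez
So 1 of 7 rows is dropped.

SQL:
SELECT a.title, b.name AS author
FROM books a
INNER JOIN authors b ON a.author_id = b.id

Result:
title          | author
---------------+-------
Winter Gardens | Hall  
Quiet Streets  | Lewis 
The Iron Gate  | Hall  
Silent Waters  | Lewis 
Paper Boats    | Davis 
The Glass Key  | Lopez 


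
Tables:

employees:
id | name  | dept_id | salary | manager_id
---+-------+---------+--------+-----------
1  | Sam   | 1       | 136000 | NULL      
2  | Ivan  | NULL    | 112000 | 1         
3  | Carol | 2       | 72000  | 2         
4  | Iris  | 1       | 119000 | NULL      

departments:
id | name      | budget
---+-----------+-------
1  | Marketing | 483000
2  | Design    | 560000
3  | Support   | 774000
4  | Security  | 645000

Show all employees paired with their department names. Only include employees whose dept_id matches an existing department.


INNER JOIN keeps only employees rows whose dept_id matches an id in departments. Walk through each employee:
  - employee 1 (Sam): dept_id=1 -> matches Marketing
  - employee 2 (Ivan): dept_id=NULL, no match -> dropped
  - employee 3 (Carol): dept_id=2 -> matches Design
  - employee 4 (Iris): dept_id=1 -> matches Marketing
So 1 of 4 rows is dropped.

SQL:
SELECT a.name, b.name AS department
FROM employees a
INNER JOIN departments b ON a.dept_id = b.id

Result:
name  | department
------+-----------
Sam   | Marketing 
Carol | Design    
Iris  | Marketing 


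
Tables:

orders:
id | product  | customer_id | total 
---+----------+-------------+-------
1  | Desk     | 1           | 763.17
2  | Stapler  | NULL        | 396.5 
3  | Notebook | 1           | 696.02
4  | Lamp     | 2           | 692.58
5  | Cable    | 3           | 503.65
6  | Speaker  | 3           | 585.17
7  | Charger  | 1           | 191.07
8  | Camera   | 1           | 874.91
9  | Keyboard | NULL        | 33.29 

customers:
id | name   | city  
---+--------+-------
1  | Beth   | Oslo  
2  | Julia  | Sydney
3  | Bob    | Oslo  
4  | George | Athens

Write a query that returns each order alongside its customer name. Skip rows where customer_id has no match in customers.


INNER JOIN keeps only orders rows whose customer_id matches an id in customers. Walk through each order:
  - order 1 (Desk): customer_id=1 -> matches Beth
  - order 2 (Stapler): customer_id=NULL, no match -> dropped
  - order 3 (Notebook): customer_id=1 -> matches Beth
  - order 4 (Lamp): customer_id=2 -> matches Julia
  - order 5 (Cable): customer_id=3 -> matches Bob
  - order 6 (Speaker): customer_id=3 -> matches Bob
  - order 7 (Charger): customer_id=1 -> matches Beth
  - order 8 (Camera): customer_id=1 -> matches Beth
  - order 9 (Keyboard): customer_id=NULL, no match -> dropped
So 2 of 9 rows are dropped.

SQL:
SELECT a.product, b.name AS customer
FROM orders a
INNER JOIN customers b ON a.customer_id = b.id

Result:
product  | customer
---------+---------
Desk     | Beth    
Notebook | Beth    
Lamp     | Julia   
Cable    | Bob     
Speaker  | Bob     
Charger  | Beth    
Camera   | Beth    


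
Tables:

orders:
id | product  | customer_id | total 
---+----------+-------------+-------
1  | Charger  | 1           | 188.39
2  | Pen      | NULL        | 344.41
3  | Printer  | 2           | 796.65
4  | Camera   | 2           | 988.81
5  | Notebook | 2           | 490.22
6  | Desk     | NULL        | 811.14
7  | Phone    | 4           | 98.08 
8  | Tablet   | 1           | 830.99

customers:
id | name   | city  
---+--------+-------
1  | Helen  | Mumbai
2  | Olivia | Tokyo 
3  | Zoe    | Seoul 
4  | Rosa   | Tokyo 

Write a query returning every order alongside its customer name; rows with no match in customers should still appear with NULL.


LEFT JOIN keeps every row from orders (the left table); where customer_id has no match in customers, the customer columns become NULL. Walk through each order:
  - order 1 (Charger): customer_id=1 -> matches Helen
  - order 2 (Pen): customer_id=NULL, no match -> kept with NULL
  - order 3 (Printer): customer_id=2 -> matches Olivia
  - order 4 (Camera): customer_id=2 -> matches Olivia
  - order 5 (Notebook): customer_id=2 -> matches Olivia
  - order 6 (Desk): customer_id=NULL, no match -> kept with NULL
  - order 7 (Phone): customer_id=4 -> matches Rosa
  - order 8 (Tablet): customer_id=1 -> matches Helen
All 8 rows appear; 2 have NULL customer.

SQL:
SELECT a.product, b.name AS customer
FROM orders a
LEFT JOIN customers b ON a.customer_id = b.id

Result:
product  | customer
---------+---------
Charger  | Helen   
Pen      | NULL    
Printer  | Olivia  
Camera   | Olivia  
Notebook | Olivia  
Desk     | NULL    
Phone    | Rosa    
Tablet   | Helen   


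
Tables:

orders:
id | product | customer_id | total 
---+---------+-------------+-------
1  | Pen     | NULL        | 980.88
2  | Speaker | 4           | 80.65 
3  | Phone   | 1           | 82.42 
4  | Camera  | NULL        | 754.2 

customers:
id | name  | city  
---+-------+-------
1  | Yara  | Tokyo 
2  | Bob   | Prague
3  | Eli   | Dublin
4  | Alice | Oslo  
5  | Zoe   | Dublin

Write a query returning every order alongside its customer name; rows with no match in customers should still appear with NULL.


LEFT JOIN keeps every row from orders (the left table); where customer_id has no match in customers, the customer columns become NULL. Walk through each order:
  - order 1 (Pen): customer_id=NULL, no match -> kept with NULL
  - order 2 (Speaker): customer_id=4 -> matches Alice
  - order 3 (Phone): customer_id=1 -> matches Yara
  - order 4 (Camera): customer_id=NULL, no match -> kept with NULL
All 4 rows appear; 2 have NULL customer.

SQL:
SELECT a.product, b.name AS customer
FROM orders a
LEFT JOIN customers b ON a.customer_id = b.id

Result:
product | customer
--------+---------
Pen     | NULL    
Speaker | Alice   
Phone   | Yara    
Camera  | NULL    


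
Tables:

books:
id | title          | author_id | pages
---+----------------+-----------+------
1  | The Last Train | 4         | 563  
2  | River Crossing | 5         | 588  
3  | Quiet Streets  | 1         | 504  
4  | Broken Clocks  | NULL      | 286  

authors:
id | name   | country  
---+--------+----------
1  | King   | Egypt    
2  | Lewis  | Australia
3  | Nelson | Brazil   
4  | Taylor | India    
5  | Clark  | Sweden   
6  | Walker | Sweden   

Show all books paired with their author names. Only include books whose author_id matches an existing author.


INNER JOIN keeps only books rows whose author_id matches an id in authors. Walk through each book:
  - book 1 (The Last Train): author_id=4 -> matches Taylor
  - book 2 (River Crossing): author_id=5 -> matches Clark
  - book 3 (Quiet Streets): author_id=1 -> matches King
  - book 4 (Broken Clocks): author_id=NULL, no match -> dropped
So 1 of 4 rows is dropped.

SQL:
SELECT a.title, b.name AS author
FROM books a
INNER JOIN authors b ON a.author_id = b.id

Result:
title          | author
---------------+-------
The Last Train | Taylor
River Crossing | Clark 
Quiet Streets  | King  


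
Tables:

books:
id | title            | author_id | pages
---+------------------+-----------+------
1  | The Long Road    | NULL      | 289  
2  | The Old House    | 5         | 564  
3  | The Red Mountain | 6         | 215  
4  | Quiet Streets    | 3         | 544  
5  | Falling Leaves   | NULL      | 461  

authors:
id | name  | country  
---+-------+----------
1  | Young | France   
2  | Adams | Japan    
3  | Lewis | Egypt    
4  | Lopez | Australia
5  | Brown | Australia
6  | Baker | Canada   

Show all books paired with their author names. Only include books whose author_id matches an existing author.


INNER JOIN keeps only books rows whose author_id matches an id in authors. Walk through each book:
  - book 1 (The Long Road): author_id=NULL, no match -> dropped
  - book 2 (The Old House): author_id=5 -> matches Brown
  - book 3 (The Red Mountain): author_id=6 -> matches Baker
  - book 4 (Quiet Streets): author_id=3 -> matches Lewis
  - book 5 (Falling Leaves): author_id=NULL, no match -> dropped
So 2 of 5 rows are dropped.

SQL:
SELECT a.title, b.name AS author
FROM books a
INNER JOIN authors b ON a.author_id = b.id

Result:
title            | author
-----------------+-------
The Old House    | Brown 
The Red Mountain | Baker 
Quiet Streets    | Lewis 


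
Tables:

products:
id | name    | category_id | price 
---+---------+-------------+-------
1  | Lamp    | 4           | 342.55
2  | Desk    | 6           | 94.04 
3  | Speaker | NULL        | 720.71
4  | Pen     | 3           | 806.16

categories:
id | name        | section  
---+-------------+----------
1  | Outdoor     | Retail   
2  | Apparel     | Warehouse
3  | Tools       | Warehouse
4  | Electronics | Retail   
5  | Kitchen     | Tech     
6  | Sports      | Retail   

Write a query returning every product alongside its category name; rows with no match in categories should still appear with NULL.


LEFT JOIN keeps every row from products (the left table); where category_id has no match in categories, the category columns become NULL. Walk through each product:
  - product 1 (Lamp): category_id=4 -> matches Electronics
  - product 2 (Desk): category_id=6 -> matches Sports
  - product 3 (Speaker): category_id=NULL, no match -> kept with NULL
  - product 4 (Pen): category_id=3 -> matches Tools
All 4 rows appear; 1 has NULL category.

SQL:
SELECT a.name, b.name AS category
FROM products a
LEFT JOIN categories b ON a.category_id = b.id

Result:
name    | category   
--------+------------
Lamp    | Electronics
Desk    | Sports     
Speaker | NULL       
Pen     | Tools      


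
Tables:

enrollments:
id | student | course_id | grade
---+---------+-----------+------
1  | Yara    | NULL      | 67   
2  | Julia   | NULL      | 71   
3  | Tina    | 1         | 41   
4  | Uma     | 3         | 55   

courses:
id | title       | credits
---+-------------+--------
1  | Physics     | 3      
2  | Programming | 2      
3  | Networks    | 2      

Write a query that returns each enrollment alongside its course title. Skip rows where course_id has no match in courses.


INNER JOIN keeps only enrollments rows whose course_id matches an id in courses. Walk through each enrollment:
  - enrollment 1 (Yara): course_id=NULL, no match -> dropped
  - enrollment 2 (Julia): course_id=NULL, no match -> dropped
  - enrollment 3 (Tina): course_id=1 -> matches Physics
  - enrollment 4 (Uma): course_id=3 -> matches Networks
So 2 of 4 rows are dropped.

SQL:
SELECT a.student, b.title AS course
FROM enrollments a
INNER JOIN courses b ON a.course_id = b.id

Result:
student | course  
--------+---------
Tina    | Physics 
Uma     | Networks


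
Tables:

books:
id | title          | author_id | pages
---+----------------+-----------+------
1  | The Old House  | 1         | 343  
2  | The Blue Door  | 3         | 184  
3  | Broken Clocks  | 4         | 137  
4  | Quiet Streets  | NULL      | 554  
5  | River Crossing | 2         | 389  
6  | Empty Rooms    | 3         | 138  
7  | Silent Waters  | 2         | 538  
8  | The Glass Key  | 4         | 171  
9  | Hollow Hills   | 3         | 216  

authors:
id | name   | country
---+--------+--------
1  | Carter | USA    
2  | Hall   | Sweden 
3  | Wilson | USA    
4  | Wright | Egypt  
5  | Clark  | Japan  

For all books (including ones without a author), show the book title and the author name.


LEFT JOIN keeps every row from books (the left table); where author_id has no match in authors, the author columns become NULL. Walk through each book:
  - book 1 (The Old House): author_id=1 -> matches Carter
  - book 2 (The Blue Door): author_id=3 -> matches Wilson
  - book 3 (Broken Clocks): author_id=4 -> matches Wright
  - book 4 (Quiet Streets): author_id=NULL, no match -> kept with NULL
  - book 5 (River Crossing): author_id=2 -> matches Hall
  - book 6 (Empty Rooms): author_id=3 -> matches Wilson
  - book 7 (Silent Waters): author_id=2 -> matches Hall
  - book 8 (The Glass Key): author_id=4 -> matches Wright
  - book 9 (Hollow Hills): author_id=3 -> matches Wilson
All 9 rows appear; 1 has NULL author.

SQL:
SELECT a.title, b.name AS author
FROM books a
LEFT JOIN authors b ON a.author_id = b.id

Result:
title          | author
---------------+-------
The Old House  | Carter
The Blue Door  | Wilson
Broken Clocks  | Wright
Quiet Streets  | NULL  
River Crossing | Hall  
Empty Rooms    | Wilson
Silent Waters  | Hall  
The Glass Key  | Wright
Hollow Hills   | Wilson


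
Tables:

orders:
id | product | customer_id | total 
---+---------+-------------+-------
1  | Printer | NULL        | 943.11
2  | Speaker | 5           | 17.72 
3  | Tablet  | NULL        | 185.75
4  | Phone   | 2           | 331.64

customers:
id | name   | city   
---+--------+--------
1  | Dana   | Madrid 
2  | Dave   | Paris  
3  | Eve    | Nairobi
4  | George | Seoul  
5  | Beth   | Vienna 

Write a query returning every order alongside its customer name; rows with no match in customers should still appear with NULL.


LEFT JOIN keeps every row from orders (the left table); where customer_id has no match in customers, the customer columns become NULL. Walk through each order:
  - order 1 (Printer): customer_id=NULL, no match -> kept with NULL
  - order 2 (Speaker): customer_id=5 -> matches Beth
  - order 3 (Tablet): customer_id=NULL, no match -> kept with NULL
  - order 4 (Phone): customer_id=2 -> matches Dave
All 4 rows appear; 2 have NULL customer.

SQL:
SELECT a.product, b.name AS customer
FROM orders a
LEFT JOIN customers b ON a.customer_id = b.id

Result:
product | customer
--------+---------
Printer | NULL    
Speaker | Beth    
Tablet  | NULL    
Phone   | Dave    


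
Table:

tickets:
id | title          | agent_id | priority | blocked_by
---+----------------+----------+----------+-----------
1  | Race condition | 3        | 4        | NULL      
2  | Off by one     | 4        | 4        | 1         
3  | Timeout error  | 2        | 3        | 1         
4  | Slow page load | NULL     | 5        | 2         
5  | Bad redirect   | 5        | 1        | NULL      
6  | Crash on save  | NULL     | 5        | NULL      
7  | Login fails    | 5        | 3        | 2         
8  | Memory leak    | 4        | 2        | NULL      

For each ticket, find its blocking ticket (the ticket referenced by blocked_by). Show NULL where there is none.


This is a self-join: tickets is joined to a second copy of itself, matching each row's blocked_by to another row's id. Use LEFT JOIN so rows with blocked_by=NULL are kept.
  - ticket 1 (Race condition): blocked_by=NULL -> NULL
  - ticket 2 (Off by one): blocked_by=1 -> Race condition
  - ticket 3 (Timeout error): blocked_by=1 -> Race condition
  - ticket 4 (Slow page load): blocked_by=2 -> Off by one
  - ticket 5 (Bad redirect): blocked_by=NULL -> NULL
  - ticket 6 (Crash on save): blocked_by=NULL -> NULL
  - ticket 7 (Login fails): blocked_by=2 -> Off by one
  - ticket 8 (Memory leak): blocked_by=NULL -> NULL

SQL:
SELECT a.title AS item, b.title AS blocked_by
FROM tickets a
LEFT JOIN tickets b ON a.blocked_by = b.id

Result:
item           | blocked_by    
---------------+---------------
Race condition | NULL          
Off by one     | Race condition
Timeout error  | Race condition
Slow page load | Off by one    
Bad redirect   | NULL          
Crash on save  | NULL          
Login fails    | Off by one    
Memory leak    | NULL          


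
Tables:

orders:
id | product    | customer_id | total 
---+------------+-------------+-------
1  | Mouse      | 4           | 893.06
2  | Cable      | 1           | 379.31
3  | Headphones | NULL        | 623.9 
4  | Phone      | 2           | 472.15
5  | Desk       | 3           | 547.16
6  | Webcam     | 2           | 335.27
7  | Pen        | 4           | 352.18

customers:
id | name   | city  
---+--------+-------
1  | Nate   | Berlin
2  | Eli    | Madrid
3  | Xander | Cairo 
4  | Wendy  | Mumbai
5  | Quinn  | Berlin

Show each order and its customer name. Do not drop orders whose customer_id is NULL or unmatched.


LEFT JOIN keeps every row from orders (the left table); where customer_id has no match in customers, the customer columns become NULL. Walk through each order:
  - order 1 (Mouse): customer_id=4 -> matches Wendy
  - order 2 (Cable): customer_id=1 -> matches Nate
  - order 3 (Headphones): customer_id=NULL, no match -> kept with NULL
  - order 4 (Phone): customer_id=2 -> matches Eli
  - order 5 (Desk): customer_id=3 -> matches Xander
  - order 6 (Webcam): customer_id=2 -> matches Eli
  - order 7 (Pen): customer_id=4 -> matches Wendy
All 7 rows appear; 1 has NULL customer.

SQL:
SELECT a.product, b.name AS customer
FROM orders a
LEFT JOIN customers b ON a.customer_id = b.id

Result:
product    | customer
-----------+---------
Mouse      | Wendy   
Cable      | Nate    
Headphones | NULL    
Phone      | Eli     
Desk       | Xander  
Webcam     | Eli     
Pen        | Wendy   


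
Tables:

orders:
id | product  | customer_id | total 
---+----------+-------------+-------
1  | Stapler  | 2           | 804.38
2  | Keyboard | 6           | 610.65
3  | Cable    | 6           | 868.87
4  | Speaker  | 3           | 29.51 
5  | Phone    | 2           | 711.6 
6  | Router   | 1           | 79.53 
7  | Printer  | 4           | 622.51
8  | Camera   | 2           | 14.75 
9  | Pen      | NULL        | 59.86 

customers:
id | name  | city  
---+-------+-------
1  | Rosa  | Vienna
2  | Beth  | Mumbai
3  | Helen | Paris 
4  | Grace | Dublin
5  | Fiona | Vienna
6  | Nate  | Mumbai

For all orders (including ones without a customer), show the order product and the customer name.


LEFT JOIN keeps every row from orders (the left table); where customer_id has no match in customers, the customer columns become NULL. Walk through each order:
  - order 1 (Stapler): customer_id=2 -> matches Beth
  - order 2 (Keyboard): customer_id=6 -> matches Nate
  - order 3 (Cable): customer_id=6 -> matches Nate
  - order 4 (Speaker): customer_id=3 -> matches Helen
  - order 5 (Phone): customer_id=2 -> matches Beth
  - order 6 (Router): customer_id=1 -> matches Rosa
  - order 7 (Printer): customer_id=4 -> matches Grace
  - order 8 (Camera): customer_id=2 -> matches Beth
  - order 9 (Pen): customer_id=NULL, no match -> kept with NULL
All 9 rows appear; 1 has NULL customer.

SQL:
SELECT a.product, b.name AS customer
FROM orders a
LEFT JOIN customers b ON a.customer_id = b.id

Result:
product  | customer
---------+---------
Stapler  | Beth    
Keyboard | Nate    
Cable    | Nate    
Speaker  | Helen   
Phone    | Beth    
Router   | Rosa    
Printer  | Grace   
Camera   | Beth    
Pen      | NULL    


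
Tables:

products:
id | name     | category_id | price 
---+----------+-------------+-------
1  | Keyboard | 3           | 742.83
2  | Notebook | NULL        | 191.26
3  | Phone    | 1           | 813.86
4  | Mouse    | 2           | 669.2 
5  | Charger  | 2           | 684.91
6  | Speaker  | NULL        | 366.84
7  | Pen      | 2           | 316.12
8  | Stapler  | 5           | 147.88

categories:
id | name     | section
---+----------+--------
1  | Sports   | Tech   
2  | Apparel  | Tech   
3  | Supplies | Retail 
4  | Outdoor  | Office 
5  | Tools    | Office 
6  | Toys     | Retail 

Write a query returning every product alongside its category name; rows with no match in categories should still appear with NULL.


LEFT JOIN keeps every row from products (the left table); where category_id has no match in categories, the category columns become NULL. Walk through each product:
  - product 1 (Keyboard): category_id=3 -> matches Supplies
  - product 2 (Notebook): category_id=NULL, no match -> kept with NULL
  - product 3 (Phone): category_id=1 -> matches Sports
  - product 4 (Mouse): category_id=2 -> matches Apparel
  - product 5 (Charger): category_id=2 -> matches Apparel
  - product 6 (Speaker): category_id=NULL, no match -> kept with NULL
  - product 7 (Pen): category_id=2 -> matches Apparel
  - product 8 (Stapler): category_id=5 -> matches Tools
All 8 rows appear; 2 have NULL category.

SQL:
SELECT a.name, b.name AS category
FROM products a
LEFT JOIN categories b ON a.category_id = b.id

Result:
name     | category
---------+---------
Keyboard | Supplies
Notebook | NULL    
Phone    | Sports  
Mouse    | Apparel 
Charger  | Apparel 
Speaker  | NULL    
Pen      | Apparel 
Stapler  | Tools   


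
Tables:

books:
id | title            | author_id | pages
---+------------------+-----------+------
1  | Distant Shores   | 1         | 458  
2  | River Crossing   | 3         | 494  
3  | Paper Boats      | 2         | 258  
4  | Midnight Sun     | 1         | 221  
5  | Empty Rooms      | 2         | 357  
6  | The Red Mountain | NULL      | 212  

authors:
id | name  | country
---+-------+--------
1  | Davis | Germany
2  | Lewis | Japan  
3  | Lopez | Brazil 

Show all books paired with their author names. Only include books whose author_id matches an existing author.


INNER JOIN keeps only books rows whose author_id matches an id in authors. Walk through each book:
  - book 1 (Distant Shores): author_id=1 -> matches Davis
  - book 2 (River Crossing): author_id=3 -> matches Lopez
  - book 3 (Paper Boats): author_id=2 -> matches Lewis
  - book 4 (Midnight Sun): author_id=1 -> matches Davis
  - book 5 (Empty Rooms): author_id=2 -> matches Lewis
  - book 6 (The Red Mountain): author_id=NULL, no match -> dropped
So 1 of 6 rows is dropped.

SQL:
SELECT a.title, b.name AS author
FROM books a
INNER JOIN authors b ON a.author_id = b.id

Result:
title          | author
---------------+-------
Distant Shores | Davis 
River Crossing | Lopez 
Paper Boats    | Lewis 
Midnight Sun   | Davis 
Empty Rooms    | Lewis 


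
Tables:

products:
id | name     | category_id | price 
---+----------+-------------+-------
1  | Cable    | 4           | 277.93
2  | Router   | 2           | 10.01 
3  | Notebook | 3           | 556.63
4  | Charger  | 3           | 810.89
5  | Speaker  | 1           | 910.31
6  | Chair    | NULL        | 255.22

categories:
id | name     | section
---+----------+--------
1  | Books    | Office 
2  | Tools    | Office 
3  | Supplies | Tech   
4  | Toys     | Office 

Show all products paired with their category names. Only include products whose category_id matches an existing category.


INNER JOIN keeps only products rows whose category_id matches an id in categories. Walk through each product:
  - product 1 (Cable): category_id=4 -> matches Toys
  - product 2 (Router): category_id=2 -> matches Tools
  - product 3 (Notebook): category_id=3 -> matches Supplies
  - product 4 (Charger): category_id=3 -> matches Supplies
  - product 5 (Speaker): category_id=1 -> matches Books
  - product 6 (Chair): category_id=NULL, no match -> dropped
So 1 of 6 rows is dropped.

SQL:
SELECT a.name, b.name AS category
FROM products a
INNER JOIN categories b ON a.category_id = b.id

Result:
name     | category
---------+---------
Cable    | Toys    
Router   | Tools   
Notebook | Supplies
Charger  | Supplies
Speaker  | Books   


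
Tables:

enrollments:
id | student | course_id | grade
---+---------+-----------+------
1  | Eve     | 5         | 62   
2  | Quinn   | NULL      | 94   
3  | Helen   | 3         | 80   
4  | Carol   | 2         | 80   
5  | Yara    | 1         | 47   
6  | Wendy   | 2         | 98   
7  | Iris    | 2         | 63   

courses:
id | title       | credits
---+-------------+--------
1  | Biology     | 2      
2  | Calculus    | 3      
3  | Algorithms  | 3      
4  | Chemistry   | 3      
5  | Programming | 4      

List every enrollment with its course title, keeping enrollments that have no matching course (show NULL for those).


LEFT JOIN keeps every row from enrollments (the left table); where course_id has no match in courses, the course columns become NULL. Walk through each enrollment:
  - enrollment 1 (Eve): course_id=5 -> matches Programming
  - enrollment 2 (Quinn): course_id=NULL, no match -> kept with NULL
  - enrollment 3 (Helen): course_id=3 -> matches Algorithms
  - enrollment 4 (Carol): course_id=2 -> matches Calculus
  - enrollment 5 (Yara): course_id=1 -> matches Biology
  - enrollment 6 (Wendy): course_id=2 -> matches Calculus
  - enrollment 7 (Iris): course_id=2 -> matches Calculus
All 7 rows appear; 1 has NULL course.

SQL:
SELECT a.student, b.title AS course
FROM enrollments a
LEFT JOIN courses b ON a.course_id = b.id

Result:
student | course     
--------+------------
Eve     | Programming
Quinn   | NULL       
Helen   | Algorithms 
Carol   | Calculus   
Yara    | Biology    
Wendy   | Calculus   
Iris    | Calculus   


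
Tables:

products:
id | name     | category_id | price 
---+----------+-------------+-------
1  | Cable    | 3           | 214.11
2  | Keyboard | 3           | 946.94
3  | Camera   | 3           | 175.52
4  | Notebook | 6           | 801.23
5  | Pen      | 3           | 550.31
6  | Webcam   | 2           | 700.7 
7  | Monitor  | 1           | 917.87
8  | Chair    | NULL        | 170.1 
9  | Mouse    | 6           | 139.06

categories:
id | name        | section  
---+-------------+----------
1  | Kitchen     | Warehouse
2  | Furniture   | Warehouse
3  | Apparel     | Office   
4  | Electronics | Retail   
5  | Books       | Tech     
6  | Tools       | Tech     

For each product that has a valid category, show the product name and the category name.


INNER JOIN keeps only products rows whose category_id matches an id in categories. Walk through each product:
  - product 1 (Cable): category_id=3 -> matches Apparel
  - product 2 (Keyboard): category_id=3 -> matches Apparel
  - product 3 (Camera): category_id=3 -> matches Apparel
  - product 4 (Notebook): category_id=6 -> matches Tools
  - product 5 (Pen): category_id=3 -> matches Apparel
  - product 6 (Webcam): category_id=2 -> matches Furniture
  - product 7 (Monitor): category_id=1 -> matches Kitchen
  - product 8 (Chair): category_id=NULL, no match -> dropped
  - product 9 (Mouse): category_id=6 -> matches Tools
So 1 of 9 rows is dropped.

SQL:
SELECT a.name, b.name AS category
FROM products a
INNER JOIN categories b ON a.category_id = b.id

Result:
name     | category 
---------+----------
Cable    | Apparel  
Keyboard | Apparel  
Camera   | Apparel  
Notebook | Tools    
Pen      | Apparel  
Webcam   | Furniture
Monitor  | Kitchen  
Mouse    | Tools    


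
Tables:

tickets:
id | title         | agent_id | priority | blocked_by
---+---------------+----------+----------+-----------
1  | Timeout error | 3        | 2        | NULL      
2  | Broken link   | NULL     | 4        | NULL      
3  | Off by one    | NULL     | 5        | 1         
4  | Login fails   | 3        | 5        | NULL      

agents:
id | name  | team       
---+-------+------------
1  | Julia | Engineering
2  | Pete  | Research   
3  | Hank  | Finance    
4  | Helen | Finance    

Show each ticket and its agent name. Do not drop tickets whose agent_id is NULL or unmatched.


LEFT JOIN keeps every row from tickets (the left table); where agent_id has no match in agents, the agent columns become NULL. Walk through each ticket:
  - ticket 1 (Timeout error): agent_id=3 -> matches Hank
  - ticket 2 (Broken link): agent_id=NULL, no match -> kept with NULL
  - ticket 3 (Off by one): agent_id=NULL, no match -> kept with NULL
  - ticket 4 (Login fails): agent_id=3 -> matches Hank
All 4 rows appear; 2 have NULL agent.

SQL:
SELECT a.title, b.name AS agent
FROM tickets a
LEFT JOIN agents b ON a.agent_id = b.id

Result:
title         | agent
--------------+------
Timeout error | Hank 
Broken link   | NULL 
Off by one    | NULL 
Login fails   | Hank 


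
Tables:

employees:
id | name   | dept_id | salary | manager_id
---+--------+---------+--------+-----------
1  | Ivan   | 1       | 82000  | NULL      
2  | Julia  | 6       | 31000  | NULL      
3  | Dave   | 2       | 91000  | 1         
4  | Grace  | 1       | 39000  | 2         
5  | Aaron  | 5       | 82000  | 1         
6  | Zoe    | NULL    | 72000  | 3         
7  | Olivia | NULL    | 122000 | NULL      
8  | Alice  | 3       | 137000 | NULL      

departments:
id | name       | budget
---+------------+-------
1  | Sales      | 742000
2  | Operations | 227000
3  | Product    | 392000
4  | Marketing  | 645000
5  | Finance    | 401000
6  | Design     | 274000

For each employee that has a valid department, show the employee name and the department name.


INNER JOIN keeps only employees rows whose dept_id matches an id in departments. Walk through each employee:
  - employee 1 (Ivan): dept_id=1 -> matches Sales
  - employee 2 (Julia): dept_id=6 -> matches Design
  - employee 3 (Dave): dept_id=2 -> matches Operations
  - employee 4 (Grace): dept_id=1 -> matches Sales
  - employee 5 (Aaron): dept_id=5 -> matches Finance
  - employee 6 (Zoe): dept_id=NULL, no match -> dropped
  - employee 7 (Olivia): dept_id=NULL, no match -> dropped
  - employee 8 (Alice): dept_id=3 -> matches Product
So 2 of 8 rows are dropped.

SQL:
SELECT a.name, b.name AS department
FROM employees a
INNER JOIN departments b ON a.dept_id = b.id

Result:
name  | department
------+-----------
Ivan  | Sales     
Julia | Design    
Dave  | Operations
Grace | Sales     
Aaron | Finance   
Alice | Product   


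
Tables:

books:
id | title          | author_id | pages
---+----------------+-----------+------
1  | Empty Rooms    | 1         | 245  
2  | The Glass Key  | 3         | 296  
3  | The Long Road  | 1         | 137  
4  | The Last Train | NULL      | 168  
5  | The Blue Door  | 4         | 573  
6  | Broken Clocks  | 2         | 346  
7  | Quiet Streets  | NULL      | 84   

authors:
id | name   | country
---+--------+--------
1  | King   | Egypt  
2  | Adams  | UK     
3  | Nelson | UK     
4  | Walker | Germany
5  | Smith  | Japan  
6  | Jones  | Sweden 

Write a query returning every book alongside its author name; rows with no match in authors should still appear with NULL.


LEFT JOIN keeps every row from books (the left table); where author_id has no match in authors, the author columns become NULL. Walk through each book:
  - book 1 (Empty Rooms): author_id=1 -> matches King
  - book 2 (The Glass Key): author_id=3 -> matches Nelson
  - book 3 (The Long Road): author_id=1 -> matches King
  - book 4 (The Last Train): author_id=NULL, no match -> kept with NULL
  - book 5 (The Blue Door): author_id=4 -> matches Walker
  - book 6 (Broken Clocks): author_id=2 -> matches Adams
  - book 7 (Quiet Streets): author_id=NULL, no match -> kept with NULL
All 7 rows appear; 2 have NULL author.

SQL:
SELECT a.title, b.name AS author
FROM books a
LEFT JOIN authors b ON a.author_id = b.id

Result:
title          | author
---------------+-------
Empty Rooms    | King  
The Glass Key  | Nelson
The Long Road  | King  
The Last Train | NULL  
The Blue Door  | Walker
Broken Clocks  | Adams 
Quiet Streets  | NULL  


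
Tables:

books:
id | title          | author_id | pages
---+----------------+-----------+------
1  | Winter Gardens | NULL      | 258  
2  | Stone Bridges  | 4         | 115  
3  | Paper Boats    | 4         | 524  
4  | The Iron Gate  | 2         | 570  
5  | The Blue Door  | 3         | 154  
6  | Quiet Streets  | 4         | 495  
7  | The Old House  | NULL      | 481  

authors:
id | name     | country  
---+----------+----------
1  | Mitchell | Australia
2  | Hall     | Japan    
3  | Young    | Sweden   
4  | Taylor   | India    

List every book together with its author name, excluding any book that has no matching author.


INNER JOIN keeps only books rows whose author_id matches an id in authors. Walk through each book:
  - book 1 (Winter Gardens): author_id=NULL, no match -> dropped
  - book 2 (Stone Bridges): author_id=4 -> matches Taylor
  - book 3 (Paper Boats): author_id=4 -> matches Taylor
  - book 4 (The Iron Gate): author_id=2 -> matches Hall
  - book 5 (The Blue Door): author_id=3 -> matches Young
  - book 6 (Quiet Streets): author_id=4 -> matches Taylor
  - book 7 (The Old House): author_id=NULL, no match -> dropped
So 2 of 7 rows are dropped.

SQL:
SELECT a.title, b.name AS author
FROM books a
INNER JOIN authors b ON a.author_id = b.id

Result:
title         | author
--------------+-------
Stone Bridges | Taylor
Paper Boats   | Taylor
The Iron Gate | Hall  
The Blue Door | Young 
Quiet Streets | Taylor


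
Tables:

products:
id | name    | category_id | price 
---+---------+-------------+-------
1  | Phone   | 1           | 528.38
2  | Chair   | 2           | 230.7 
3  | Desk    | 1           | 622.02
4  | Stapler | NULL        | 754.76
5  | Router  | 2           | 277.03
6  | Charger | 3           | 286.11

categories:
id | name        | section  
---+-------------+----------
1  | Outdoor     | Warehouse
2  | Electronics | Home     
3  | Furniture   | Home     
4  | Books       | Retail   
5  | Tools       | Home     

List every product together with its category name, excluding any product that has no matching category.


INNER JOIN keeps only products rows whose category_id matches an id in categories. Walk through each product:
  - product 1 (Phone): category_id=1 -> matches Outdoor
  - product 2 (Chair): category_id=2 -> matches Electronics
  - product 3 (Desk): category_id=1 -> matches Outdoor
  - product 4 (Stapler): category_id=NULL, no match -> dropped
  - product 5 (Router): category_id=2 -> matches Electronics
  - product 6 (Charger): category_id=3 -> matches Furniture
So 1 of 6 rows is dropped.

SQL:
SELECT a.name, b.name AS category
FROM products a
INNER JOIN categories b ON a.category_id = b.id

Result:
name    | category   
--------+------------
Phone   | Outdoor    
Chair   | Electronics
Desk    | Outdoor    
Router  | Electronics
Charger | Furniture  


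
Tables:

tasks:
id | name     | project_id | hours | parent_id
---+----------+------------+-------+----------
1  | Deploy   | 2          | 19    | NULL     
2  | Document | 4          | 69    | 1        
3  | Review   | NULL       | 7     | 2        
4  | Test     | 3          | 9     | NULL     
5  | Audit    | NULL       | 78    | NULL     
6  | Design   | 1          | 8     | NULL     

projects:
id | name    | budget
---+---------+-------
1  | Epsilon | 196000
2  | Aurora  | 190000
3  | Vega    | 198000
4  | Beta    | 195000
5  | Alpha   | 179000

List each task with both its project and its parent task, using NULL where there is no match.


Two LEFT JOINs from the same base table tasks: one to projects via project_id, one to tasks itself via parent_id. Both are LEFT so every task is preserved.
Match against projects:
  - task 1 (Deploy): project_id=2 -> matches Aurora
  - task 2 (Document): project_id=4 -> matches Beta
  - task 3 (Review): project_id=NULL, no match -> kept with NULL
  - task 4 (Test): project_id=3 -> matches Vega
  - task 5 (Audit): project_id=NULL, no match -> kept with NULL
  - task 6 (Design): project_id=1 -> matches Epsilon
Match against tasks (self):
  - task 1 (Deploy): parent_id=NULL -> NULL
  - task 2 (Document): parent_id=1 -> Deploy
  - task 3 (Review): parent_id=2 -> Document
  - task 4 (Test): parent_id=NULL -> NULL
  - task 5 (Audit): parent_id=NULL -> NULL
  - task 6 (Design): parent_id=NULL -> NULL

SQL:
SELECT a.name, b.name AS project, c.name AS parent
FROM tasks a
LEFT JOIN projects b ON a.project_id = b.id
LEFT JOIN tasks c ON a.parent_id = c.id

Result:
name     | project | parent  
---------+---------+---------
Deploy   | Aurora  | NULL    
Document | Beta    | Deploy  
Review   | NULL    | Document
Test     | Vega    | NULL    
Audit    | NULL    | NULL    
Design   | Epsilon | NULL    


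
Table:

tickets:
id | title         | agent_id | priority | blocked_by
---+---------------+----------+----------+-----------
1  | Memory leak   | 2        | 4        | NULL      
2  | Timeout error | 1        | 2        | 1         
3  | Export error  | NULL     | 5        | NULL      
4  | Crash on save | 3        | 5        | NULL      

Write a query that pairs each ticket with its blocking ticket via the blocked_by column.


This is a self-join: tickets is joined to a second copy of itself, matching each row's blocked_by to another row's id. Use LEFT JOIN so rows with blocked_by=NULL are kept.
  - ticket 1 (Memory leak): blocked_by=NULL -> NULL
  - ticket 2 (Timeout error): blocked_by=1 -> Memory leak
  - ticket 3 (Export error): blocked_by=NULL -> NULL
  - ticket 4 (Crash on save): blocked_by=NULL -> NULL

SQL:
SELECT a.title AS item, b.title AS blocked_by
FROM tickets a
LEFT JOIN tickets b ON a.blocked_by = b.id

Result:
item          | blocked_by 
--------------+------------
Memory leak   | NULL       
Timeout error | Memory leak
Export error  | NULL       
Crash on save | NULL       


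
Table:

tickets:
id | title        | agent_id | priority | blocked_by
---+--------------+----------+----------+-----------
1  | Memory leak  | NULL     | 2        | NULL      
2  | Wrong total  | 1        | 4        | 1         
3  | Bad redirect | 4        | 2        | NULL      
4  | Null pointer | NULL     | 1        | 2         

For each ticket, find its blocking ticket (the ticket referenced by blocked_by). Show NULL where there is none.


This is a self-join: tickets is joined to a second copy of itself, matching each row's blocked_by to another row's id. Use LEFT JOIN so rows with blocked_by=NULL are kept.
  - ticket 1 (Memory leak): blocked_by=NULL -> NULL
  - ticket 2 (Wrong total): blocked_by=1 -> Memory leak
  - ticket 3 (Bad redirect): blocked_by=NULL -> NULL
  - ticket 4 (Null pointer): blocked_by=2 -> Wrong total

SQL:
SELECT a.title AS item, b.title AS blocked_by
FROM tickets a
LEFT JOIN tickets b ON a.blocked_by = b.id

Result:
item         | blocked_by 
-------------+------------
Memory leak  | NULL       
Wrong total  | Memory leak
Bad redirect | NULL       
Null pointer | Wrong total


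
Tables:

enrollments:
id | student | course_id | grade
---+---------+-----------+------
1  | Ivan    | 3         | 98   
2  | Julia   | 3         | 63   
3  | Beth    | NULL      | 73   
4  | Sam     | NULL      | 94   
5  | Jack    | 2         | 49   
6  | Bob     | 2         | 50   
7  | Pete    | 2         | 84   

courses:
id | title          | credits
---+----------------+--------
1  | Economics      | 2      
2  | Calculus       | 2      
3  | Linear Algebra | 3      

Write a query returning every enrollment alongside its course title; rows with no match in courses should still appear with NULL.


LEFT JOIN keeps every row from enrollments (the left table); where course_id has no match in courses, the course columns become NULL. Walk through each enrollment:
  - enrollment 1 (Ivan): course_id=3 -> matches Linear Algebra
  - enrollment 2 (Julia): course_id=3 -> matches Linear Algebra
  - enrollment 3 (Beth): course_id=NULL, no match -> kept with NULL
  - enrollment 4 (Sam): course_id=NULL, no match -> kept with NULL
  - enrollment 5 (Jack): course_id=2 -> matches Calculus
  - enrollment 6 (Bob): course_id=2 -> matches Calculus
  - enrollment 7 (Pete): course_id=2 -> matches Calculus
All 7 rows appear; 2 have NULL course.

SQL:
SELECT a.student, b.title AS course
FROM enrollments a
LEFT JOIN courses b ON a.course_id = b.id

Result:
student | course        
--------+---------------
Ivan    | Linear Algebra
Julia   | Linear Algebra
Beth    | NULL          
Sam     | NULL          
Jack    | Calculus      
Bob     | Calculus      
Pete    | Calculus      
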